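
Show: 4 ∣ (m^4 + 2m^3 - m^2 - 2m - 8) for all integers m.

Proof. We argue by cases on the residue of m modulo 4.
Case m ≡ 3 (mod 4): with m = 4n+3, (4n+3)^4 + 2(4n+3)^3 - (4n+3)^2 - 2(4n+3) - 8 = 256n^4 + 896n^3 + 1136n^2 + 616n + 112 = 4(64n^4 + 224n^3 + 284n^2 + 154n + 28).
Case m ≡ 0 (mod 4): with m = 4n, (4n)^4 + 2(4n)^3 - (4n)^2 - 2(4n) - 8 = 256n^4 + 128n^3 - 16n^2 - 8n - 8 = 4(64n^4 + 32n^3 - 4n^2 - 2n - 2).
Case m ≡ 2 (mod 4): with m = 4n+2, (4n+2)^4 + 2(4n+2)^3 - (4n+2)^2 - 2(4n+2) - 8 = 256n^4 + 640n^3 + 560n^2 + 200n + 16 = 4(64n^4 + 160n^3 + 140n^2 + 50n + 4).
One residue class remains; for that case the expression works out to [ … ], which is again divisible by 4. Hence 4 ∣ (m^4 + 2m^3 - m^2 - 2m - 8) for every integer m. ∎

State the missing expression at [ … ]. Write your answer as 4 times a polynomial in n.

4(64n^4 + 96n^3 + 44n^2 + 6n - 2)

Only m ≡ 1 (mod 4) is unaccounted for. Put m = 4n+1:
(4n+1)^4 + 2(4n+1)^3 - (4n+1)^2 - 2(4n+1) - 8 expands to 256n^4 + 384n^3 + 176n^2 + 24n - 8,
and factoring out 4 leaves 4(64n^4 + 96n^3 + 44n^2 + 6n - 2).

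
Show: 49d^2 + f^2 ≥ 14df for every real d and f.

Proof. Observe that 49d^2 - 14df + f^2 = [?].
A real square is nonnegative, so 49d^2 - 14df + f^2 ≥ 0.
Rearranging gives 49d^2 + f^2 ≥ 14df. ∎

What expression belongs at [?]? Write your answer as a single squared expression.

49d^2 - 14df + f^2 is a perfect-square trinomial: the outer terms are (7d)^2 and (f)^2, and the cross term is -2·7d·f.
So 49d^2 - 14df + f^2 = (7d - f)^2 ≥ 0.

(7d - f)^2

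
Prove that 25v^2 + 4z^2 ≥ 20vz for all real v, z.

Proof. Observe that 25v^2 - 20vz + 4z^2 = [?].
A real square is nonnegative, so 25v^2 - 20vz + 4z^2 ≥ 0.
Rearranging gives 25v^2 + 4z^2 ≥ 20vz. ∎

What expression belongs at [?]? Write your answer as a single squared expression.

(5v - 2z)^2

25v^2 - 20vz + 4z^2 is a perfect-square trinomial: the outer terms are (5v)^2 and (2z)^2, and the cross term is -2·5v·2z.
So 25v^2 - 20vz + 4z^2 = (5v - 2z)^2 ≥ 0.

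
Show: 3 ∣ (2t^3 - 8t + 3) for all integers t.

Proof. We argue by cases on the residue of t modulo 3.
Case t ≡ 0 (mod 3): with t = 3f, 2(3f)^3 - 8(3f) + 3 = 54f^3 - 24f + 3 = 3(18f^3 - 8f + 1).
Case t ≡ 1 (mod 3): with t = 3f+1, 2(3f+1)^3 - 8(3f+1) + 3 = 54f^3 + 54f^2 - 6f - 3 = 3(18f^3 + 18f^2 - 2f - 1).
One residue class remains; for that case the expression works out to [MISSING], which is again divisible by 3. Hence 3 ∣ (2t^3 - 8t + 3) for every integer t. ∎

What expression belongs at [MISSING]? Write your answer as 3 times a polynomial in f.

3(18f^3 + 36f^2 + 16f + 1)

The residues treated are {0, 1}, so the missing case is t ≡ 2 (mod 3); write t = 3f+2.
Then 2(3f+2)^3 - 8(3f+2) + 3 = 54f^3 + 108f^2 + 48f + 3 = 3(18f^3 + 36f^2 + 16f + 1).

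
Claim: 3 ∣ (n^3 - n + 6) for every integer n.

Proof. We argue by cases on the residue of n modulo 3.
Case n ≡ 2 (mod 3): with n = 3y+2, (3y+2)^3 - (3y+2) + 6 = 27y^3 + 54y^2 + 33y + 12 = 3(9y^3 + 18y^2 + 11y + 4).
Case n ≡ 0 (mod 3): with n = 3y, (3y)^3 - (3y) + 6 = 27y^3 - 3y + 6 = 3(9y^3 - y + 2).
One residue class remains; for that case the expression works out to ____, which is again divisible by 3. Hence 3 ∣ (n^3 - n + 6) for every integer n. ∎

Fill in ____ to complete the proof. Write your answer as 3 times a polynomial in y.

3(9y^3 + 9y^2 + 2y + 2)

Only n ≡ 1 (mod 3) is unaccounted for. Put n = 3y+1:
(3y+1)^3 - (3y+1) + 6 expands to 27y^3 + 27y^2 + 6y + 6,
and factoring out 3 leaves 3(9y^3 + 9y^2 + 2y + 2).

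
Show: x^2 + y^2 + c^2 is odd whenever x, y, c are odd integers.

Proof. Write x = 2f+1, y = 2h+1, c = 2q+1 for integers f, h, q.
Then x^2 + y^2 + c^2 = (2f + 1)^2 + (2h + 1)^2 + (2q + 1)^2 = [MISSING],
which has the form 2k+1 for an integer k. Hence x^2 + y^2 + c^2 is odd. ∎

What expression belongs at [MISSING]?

Expanding: (2f + 1)^2 + (2h + 1)^2 + (2q + 1)^2 = 4f^2 + 4f + 4h^2 + 4h + 4q^2 + 4q + 3.
Every term except the constant is even, so this is 2(2f^2 + 2f + 2h^2 + 2h + 2q^2 + 2q + 1) + 1,
and 2f^2 + 2f + 2h^2 + 2h + 2q^2 + 2q + 1 ∈ ℤ gives the required form.

2(2f^2 + 2f + 2h^2 + 2h + 2q^2 + 2q + 1) + 1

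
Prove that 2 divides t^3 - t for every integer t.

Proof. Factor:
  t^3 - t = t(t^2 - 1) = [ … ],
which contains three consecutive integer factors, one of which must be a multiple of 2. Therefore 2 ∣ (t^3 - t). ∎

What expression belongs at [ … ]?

t(t^2 - 1) = t(t - 1)(t + 1) = (t - 1)t(t + 1).
These three factors are consecutive integers, so their product is divisible by 2.

(t - 1)t(t + 1)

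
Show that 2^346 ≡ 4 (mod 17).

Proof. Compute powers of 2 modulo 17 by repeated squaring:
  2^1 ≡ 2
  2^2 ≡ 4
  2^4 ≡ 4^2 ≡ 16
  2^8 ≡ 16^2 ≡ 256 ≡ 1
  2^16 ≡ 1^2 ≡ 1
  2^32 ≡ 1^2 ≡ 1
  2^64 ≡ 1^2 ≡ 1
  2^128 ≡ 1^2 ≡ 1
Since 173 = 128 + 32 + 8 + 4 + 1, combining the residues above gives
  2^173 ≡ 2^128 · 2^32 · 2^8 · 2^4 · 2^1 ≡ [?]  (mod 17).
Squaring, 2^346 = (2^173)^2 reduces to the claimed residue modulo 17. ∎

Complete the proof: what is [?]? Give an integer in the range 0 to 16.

15

2^128 · 2^32 · 2^8 · 2^4 · 2^1 ≡ 1 · 1 · 1 · 16 · 2 = 32.
32 mod 17 = 15, so 2^173 ≡ 15 (mod 17).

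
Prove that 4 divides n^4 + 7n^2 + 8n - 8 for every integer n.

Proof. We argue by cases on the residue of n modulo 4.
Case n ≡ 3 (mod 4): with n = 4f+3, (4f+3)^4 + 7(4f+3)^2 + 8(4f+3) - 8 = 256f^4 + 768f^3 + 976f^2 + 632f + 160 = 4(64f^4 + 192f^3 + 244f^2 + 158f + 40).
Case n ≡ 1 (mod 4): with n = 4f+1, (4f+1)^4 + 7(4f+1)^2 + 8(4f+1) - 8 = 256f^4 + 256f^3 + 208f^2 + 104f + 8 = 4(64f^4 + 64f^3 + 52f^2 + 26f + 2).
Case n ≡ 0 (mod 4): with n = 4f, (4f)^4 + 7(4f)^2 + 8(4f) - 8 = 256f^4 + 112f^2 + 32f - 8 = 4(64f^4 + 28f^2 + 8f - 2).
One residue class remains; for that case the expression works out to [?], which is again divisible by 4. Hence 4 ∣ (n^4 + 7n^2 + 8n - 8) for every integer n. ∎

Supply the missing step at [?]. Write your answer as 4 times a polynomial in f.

4(64f^4 + 128f^3 + 124f^2 + 68f + 13)

The residues treated are {3, 1, 0}, so the missing case is n ≡ 2 (mod 4); write n = 4f+2.
Then (4f+2)^4 + 7(4f+2)^2 + 8(4f+2) - 8 = 256f^4 + 512f^3 + 496f^2 + 272f + 52 = 4(64f^4 + 128f^3 + 124f^2 + 68f + 13).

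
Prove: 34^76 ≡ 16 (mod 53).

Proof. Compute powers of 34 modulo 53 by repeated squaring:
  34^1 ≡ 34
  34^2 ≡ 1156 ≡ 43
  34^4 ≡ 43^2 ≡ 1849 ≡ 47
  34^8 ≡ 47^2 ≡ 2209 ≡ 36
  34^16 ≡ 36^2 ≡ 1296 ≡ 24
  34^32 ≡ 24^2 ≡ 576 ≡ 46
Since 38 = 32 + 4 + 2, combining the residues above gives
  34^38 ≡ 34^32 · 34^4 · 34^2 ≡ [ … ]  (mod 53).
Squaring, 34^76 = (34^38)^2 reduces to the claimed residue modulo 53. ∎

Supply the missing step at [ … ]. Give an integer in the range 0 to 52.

Multiply the listed residues: 46 · 47 · 43 = 2162 → 92966.
Reducing modulo 53: 92966 = 1754·53 + 4, so 34^38 ≡ 4.

4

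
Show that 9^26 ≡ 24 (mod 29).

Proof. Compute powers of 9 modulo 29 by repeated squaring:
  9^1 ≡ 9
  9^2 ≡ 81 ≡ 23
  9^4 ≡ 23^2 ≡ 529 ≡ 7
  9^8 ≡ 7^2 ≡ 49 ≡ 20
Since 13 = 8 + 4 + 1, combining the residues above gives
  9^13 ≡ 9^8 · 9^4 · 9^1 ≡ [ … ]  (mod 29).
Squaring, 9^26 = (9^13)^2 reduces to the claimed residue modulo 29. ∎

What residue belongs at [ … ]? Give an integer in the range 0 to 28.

13

Multiply the listed residues: 20 · 7 · 9 = 140 → 1260.
Reducing modulo 29: 1260 = 43·29 + 13, so 9^13 ≡ 13.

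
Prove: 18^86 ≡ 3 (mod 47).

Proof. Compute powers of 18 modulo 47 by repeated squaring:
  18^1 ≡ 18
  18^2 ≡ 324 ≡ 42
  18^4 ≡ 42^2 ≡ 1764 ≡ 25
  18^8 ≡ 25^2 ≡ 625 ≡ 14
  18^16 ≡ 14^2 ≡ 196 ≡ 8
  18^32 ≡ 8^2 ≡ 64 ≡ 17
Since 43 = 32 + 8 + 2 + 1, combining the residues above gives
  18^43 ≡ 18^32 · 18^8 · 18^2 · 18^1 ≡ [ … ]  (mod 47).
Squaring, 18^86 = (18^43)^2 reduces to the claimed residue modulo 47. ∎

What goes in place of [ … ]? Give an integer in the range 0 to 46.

12

Multiply the listed residues: 17 · 14 · 42 · 18 = 238 → 9996 → 179928.
Reducing modulo 47: 179928 = 3828·47 + 12, so 18^43 ≡ 12.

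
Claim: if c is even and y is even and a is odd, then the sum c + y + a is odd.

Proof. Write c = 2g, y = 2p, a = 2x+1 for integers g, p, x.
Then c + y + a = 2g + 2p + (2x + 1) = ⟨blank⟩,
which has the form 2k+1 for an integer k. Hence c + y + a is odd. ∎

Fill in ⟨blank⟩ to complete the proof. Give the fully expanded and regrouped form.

2(g + p + x) + 1

Expanding: 2g + 2p + (2x + 1) = 2g + 2p + 2x + 1.
Every term except the constant is even, so this is 2(g + p + x) + 1,
and g + p + x ∈ ℤ gives the required form.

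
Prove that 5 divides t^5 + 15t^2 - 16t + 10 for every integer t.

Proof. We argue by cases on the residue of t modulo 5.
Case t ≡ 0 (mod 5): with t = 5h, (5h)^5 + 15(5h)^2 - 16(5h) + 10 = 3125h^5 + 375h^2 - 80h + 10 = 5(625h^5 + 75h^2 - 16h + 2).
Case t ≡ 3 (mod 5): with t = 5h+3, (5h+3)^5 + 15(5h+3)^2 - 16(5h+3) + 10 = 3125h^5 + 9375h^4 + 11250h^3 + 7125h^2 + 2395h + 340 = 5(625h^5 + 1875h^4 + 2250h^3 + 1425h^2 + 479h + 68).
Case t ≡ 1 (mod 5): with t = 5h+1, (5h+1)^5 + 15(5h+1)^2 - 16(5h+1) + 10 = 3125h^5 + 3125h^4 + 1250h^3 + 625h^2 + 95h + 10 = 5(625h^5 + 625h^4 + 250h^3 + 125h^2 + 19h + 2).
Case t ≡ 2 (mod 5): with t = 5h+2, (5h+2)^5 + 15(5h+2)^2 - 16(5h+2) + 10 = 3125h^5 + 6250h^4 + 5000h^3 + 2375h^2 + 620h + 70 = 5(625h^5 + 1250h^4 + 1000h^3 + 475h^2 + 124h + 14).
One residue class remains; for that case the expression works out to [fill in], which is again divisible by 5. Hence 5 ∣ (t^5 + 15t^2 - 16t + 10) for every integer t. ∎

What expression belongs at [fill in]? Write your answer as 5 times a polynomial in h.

The residues treated are {0, 3, 1, 2}, so the missing case is t ≡ 4 (mod 5); write t = 5h+4.
Then (5h+4)^5 + 15(5h+4)^2 - 16(5h+4) + 10 = 3125h^5 + 12500h^4 + 20000h^3 + 16375h^2 + 6920h + 1210 = 5(625h^5 + 2500h^4 + 4000h^3 + 3275h^2 + 1384h + 242).

5(625h^5 + 2500h^4 + 4000h^3 + 3275h^2 + 1384h + 242)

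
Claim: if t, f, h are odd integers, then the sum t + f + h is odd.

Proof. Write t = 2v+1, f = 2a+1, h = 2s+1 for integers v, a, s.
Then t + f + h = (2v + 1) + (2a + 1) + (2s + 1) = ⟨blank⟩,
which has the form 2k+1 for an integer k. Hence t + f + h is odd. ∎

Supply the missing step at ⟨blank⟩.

2(a + s + v + 1) + 1

(2v + 1) + (2a + 1) + (2s + 1) = 2a + 2s + 2v + 3
= 2(a + s + v + 1) + 1.
Since a + s + v + 1 is an integer, the sum is of the form 2k+1 for an integer k.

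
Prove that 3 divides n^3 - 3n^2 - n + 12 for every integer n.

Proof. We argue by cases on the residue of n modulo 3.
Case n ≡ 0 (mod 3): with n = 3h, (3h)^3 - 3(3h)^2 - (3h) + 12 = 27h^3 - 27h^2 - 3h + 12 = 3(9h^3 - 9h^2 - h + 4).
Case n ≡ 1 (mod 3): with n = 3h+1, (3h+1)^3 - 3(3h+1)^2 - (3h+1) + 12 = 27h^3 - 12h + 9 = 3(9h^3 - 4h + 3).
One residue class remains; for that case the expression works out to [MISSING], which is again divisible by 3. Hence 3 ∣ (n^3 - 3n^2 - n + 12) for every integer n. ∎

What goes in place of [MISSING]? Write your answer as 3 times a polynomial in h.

Only n ≡ 2 (mod 3) is unaccounted for. Put n = 3h+2:
(3h+2)^3 - 3(3h+2)^2 - (3h+2) + 12 expands to 27h^3 + 27h^2 - 3h + 6,
and factoring out 3 leaves 3(9h^3 + 9h^2 - h + 2).

3(9h^3 + 9h^2 - h + 2)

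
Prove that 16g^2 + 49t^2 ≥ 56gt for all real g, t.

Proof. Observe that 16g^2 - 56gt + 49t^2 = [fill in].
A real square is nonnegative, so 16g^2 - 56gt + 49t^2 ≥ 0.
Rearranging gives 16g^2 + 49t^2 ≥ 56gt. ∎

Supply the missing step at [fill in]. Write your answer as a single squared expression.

(4g - 7t)^2

16g^2 - 56gt + 49t^2 is a perfect-square trinomial: the outer terms are (4g)^2 and (7t)^2, and the cross term is -2·4g·7t.
So 16g^2 - 56gt + 49t^2 = (4g - 7t)^2 ≥ 0.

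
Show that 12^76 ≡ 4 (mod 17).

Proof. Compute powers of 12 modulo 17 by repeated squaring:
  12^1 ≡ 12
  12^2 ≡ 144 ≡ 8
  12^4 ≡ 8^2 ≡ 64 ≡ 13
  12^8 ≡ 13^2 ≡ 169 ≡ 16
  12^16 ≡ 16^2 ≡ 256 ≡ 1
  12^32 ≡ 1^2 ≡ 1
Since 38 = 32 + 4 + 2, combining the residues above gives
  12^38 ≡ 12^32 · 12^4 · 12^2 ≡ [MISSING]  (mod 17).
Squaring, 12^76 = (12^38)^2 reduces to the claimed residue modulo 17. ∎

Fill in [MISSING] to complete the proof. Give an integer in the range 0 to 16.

12^32 · 12^4 · 12^2 ≡ 1 · 13 · 8 = 104.
104 mod 17 = 2, so 12^38 ≡ 2 (mod 17).

2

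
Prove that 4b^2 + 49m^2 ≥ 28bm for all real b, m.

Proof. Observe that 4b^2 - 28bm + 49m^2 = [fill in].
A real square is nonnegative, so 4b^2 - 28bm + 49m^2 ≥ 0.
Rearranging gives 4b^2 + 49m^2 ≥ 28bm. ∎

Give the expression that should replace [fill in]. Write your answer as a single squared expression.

4b^2 - 28bm + 49m^2 is a perfect-square trinomial: the outer terms are (2b)^2 and (7m)^2, and the cross term is -2·2b·7m.
So 4b^2 - 28bm + 49m^2 = (2b - 7m)^2 ≥ 0.

(2b - 7m)^2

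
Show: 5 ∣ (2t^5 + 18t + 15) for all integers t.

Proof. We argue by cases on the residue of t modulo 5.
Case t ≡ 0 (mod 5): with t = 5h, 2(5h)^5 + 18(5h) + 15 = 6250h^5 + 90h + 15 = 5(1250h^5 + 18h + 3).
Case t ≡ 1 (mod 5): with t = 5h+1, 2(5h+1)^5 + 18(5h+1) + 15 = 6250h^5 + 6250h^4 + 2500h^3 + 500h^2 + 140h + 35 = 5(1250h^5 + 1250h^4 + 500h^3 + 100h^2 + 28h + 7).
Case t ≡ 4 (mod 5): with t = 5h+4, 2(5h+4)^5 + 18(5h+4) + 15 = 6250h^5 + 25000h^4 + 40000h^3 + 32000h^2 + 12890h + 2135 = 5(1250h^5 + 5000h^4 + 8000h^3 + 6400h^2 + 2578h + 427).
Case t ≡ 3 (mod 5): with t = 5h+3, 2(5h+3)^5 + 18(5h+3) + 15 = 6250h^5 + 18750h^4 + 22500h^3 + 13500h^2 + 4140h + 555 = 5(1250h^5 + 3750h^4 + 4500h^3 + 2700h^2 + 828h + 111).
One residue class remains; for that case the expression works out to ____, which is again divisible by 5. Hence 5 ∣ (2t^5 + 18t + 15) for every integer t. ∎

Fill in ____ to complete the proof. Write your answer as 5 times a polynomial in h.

5(1250h^5 + 2500h^4 + 2000h^3 + 800h^2 + 178h + 23)

The residues treated are {0, 1, 4, 3}, so the missing case is t ≡ 2 (mod 5); write t = 5h+2.
Then 2(5h+2)^5 + 18(5h+2) + 15 = 6250h^5 + 12500h^4 + 10000h^3 + 4000h^2 + 890h + 115 = 5(1250h^5 + 2500h^4 + 2000h^3 + 800h^2 + 178h + 23).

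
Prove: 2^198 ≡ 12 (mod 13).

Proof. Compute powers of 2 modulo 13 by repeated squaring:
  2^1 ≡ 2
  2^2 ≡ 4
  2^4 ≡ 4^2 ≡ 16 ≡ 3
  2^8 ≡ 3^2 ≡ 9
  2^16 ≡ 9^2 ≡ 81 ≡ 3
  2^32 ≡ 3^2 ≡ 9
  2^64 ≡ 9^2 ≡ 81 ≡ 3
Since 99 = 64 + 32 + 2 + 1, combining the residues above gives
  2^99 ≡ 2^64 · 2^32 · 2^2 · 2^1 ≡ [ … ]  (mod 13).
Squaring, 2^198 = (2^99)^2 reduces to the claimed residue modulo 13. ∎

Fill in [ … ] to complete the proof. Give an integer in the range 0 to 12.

2^64 · 2^32 · 2^2 · 2^1 ≡ 3 · 9 · 4 · 2 = 216.
216 mod 13 = 8, so 2^99 ≡ 8 (mod 13).

8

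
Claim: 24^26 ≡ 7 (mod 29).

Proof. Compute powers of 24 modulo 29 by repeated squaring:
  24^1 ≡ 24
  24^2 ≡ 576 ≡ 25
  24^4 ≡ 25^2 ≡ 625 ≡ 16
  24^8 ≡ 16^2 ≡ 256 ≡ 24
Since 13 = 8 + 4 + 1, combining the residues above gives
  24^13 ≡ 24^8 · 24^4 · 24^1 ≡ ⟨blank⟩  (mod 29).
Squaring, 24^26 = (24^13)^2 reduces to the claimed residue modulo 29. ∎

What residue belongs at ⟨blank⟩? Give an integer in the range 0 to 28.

23

Multiply the listed residues: 24 · 16 · 24 = 384 → 9216.
Reducing modulo 29: 9216 = 317·29 + 23, so 24^13 ≡ 23.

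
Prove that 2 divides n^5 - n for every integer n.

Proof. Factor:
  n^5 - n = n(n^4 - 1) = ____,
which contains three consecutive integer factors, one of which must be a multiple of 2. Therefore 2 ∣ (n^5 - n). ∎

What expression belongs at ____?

(n - 1)n(n + 1)(n^2 + 1)

n^4 - 1 = (n^2 - 1)(n^2 + 1), and n^2 - 1 = (n-1)(n+1).
So n(n^4 - 1) = (n - 1)n(n + 1)(n^2 + 1).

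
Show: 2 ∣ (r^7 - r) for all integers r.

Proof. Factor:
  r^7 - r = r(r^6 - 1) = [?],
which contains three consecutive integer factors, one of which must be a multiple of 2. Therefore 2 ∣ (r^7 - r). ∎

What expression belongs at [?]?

r^6 - 1 = (r^2 - 1)(r^4 + r^2 + 1), and r^2 - 1 = (r-1)(r+1).
So r(r^6 - 1) = (r - 1)r(r + 1)(r^4 + r^2 + 1).

(r - 1)r(r + 1)(r^4 + r^2 + 1)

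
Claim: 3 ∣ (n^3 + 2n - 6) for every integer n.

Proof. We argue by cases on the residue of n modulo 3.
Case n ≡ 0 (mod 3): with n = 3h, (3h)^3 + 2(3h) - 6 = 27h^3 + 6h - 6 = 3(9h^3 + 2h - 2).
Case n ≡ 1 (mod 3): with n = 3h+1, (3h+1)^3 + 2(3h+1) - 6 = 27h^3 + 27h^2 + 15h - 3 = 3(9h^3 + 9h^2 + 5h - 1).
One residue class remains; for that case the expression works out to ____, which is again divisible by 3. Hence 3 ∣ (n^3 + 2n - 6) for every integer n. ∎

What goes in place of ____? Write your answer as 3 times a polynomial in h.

The residues treated are {0, 1}, so the missing case is n ≡ 2 (mod 3); write n = 3h+2.
Then (3h+2)^3 + 2(3h+2) - 6 = 27h^3 + 54h^2 + 42h + 6 = 3(9h^3 + 18h^2 + 14h + 2).

3(9h^3 + 18h^2 + 14h + 2)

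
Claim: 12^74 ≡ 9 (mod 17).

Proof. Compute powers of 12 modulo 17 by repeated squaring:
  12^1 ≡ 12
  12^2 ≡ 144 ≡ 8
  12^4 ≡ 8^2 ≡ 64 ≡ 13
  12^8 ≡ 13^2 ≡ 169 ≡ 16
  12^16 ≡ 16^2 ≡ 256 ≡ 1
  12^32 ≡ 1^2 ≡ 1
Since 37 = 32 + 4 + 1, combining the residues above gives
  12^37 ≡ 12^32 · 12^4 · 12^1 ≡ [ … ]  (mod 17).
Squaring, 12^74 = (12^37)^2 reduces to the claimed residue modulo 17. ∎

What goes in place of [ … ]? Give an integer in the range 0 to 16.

3

Multiply the listed residues: 1 · 13 · 12 = 13 → 156.
Reducing modulo 17: 156 = 9·17 + 3, so 12^37 ≡ 3.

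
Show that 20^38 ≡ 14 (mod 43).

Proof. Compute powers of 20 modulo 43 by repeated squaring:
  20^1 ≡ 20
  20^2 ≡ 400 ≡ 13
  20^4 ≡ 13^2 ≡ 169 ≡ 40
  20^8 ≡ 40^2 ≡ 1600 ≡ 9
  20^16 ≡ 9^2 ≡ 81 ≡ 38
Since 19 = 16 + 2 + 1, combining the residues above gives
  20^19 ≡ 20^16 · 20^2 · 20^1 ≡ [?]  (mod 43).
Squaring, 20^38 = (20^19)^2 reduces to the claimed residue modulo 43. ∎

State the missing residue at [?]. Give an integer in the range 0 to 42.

33

20^16 · 20^2 · 20^1 ≡ 38 · 13 · 20 = 9880.
9880 mod 43 = 33, so 20^19 ≡ 33 (mod 43).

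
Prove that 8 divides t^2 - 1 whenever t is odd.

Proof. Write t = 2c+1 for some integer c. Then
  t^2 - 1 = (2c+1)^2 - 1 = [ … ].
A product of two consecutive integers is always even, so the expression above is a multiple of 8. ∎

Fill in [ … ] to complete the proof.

(2c+1)^2 - 1 = 4c^2 + 4c + 1 - 1 = 4c^2 + 4c = 4c(c+1).
Since c and c+1 are consecutive, c(c+1) is even, and 4·(even) is a multiple of 8.

4c(c + 1)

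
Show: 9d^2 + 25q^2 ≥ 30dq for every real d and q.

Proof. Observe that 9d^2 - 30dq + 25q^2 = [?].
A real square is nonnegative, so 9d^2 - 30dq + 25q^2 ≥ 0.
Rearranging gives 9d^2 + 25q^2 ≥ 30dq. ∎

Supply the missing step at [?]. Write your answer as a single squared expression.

The leading and trailing coefficients are 3^2 and 5^2, and 30 = 2·3·5, so the trinomial is (3d - 5q)^2.
Hence 9d^2 - 30dq + 25q^2 ≥ 0.

(3d - 5q)^2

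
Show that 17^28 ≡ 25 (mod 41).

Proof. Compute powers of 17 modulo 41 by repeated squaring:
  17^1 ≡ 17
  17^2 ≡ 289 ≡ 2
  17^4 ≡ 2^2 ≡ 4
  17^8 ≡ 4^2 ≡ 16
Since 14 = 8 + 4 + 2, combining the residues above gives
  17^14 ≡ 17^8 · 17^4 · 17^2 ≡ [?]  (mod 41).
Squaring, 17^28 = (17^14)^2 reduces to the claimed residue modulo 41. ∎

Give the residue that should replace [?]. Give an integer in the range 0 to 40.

Multiply the listed residues: 16 · 4 · 2 = 64 → 128.
Reducing modulo 41: 128 = 3·41 + 5, so 17^14 ≡ 5.

5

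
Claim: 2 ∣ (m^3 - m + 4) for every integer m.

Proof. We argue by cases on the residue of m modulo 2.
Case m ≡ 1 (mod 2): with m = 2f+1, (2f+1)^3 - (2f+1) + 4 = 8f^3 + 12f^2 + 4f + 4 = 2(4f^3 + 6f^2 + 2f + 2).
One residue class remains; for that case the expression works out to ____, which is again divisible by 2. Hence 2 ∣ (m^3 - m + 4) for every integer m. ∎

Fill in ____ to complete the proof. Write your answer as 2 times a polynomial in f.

Only m ≡ 0 (mod 2) is unaccounted for. Put m = 2f:
(2f)^3 - (2f) + 4 expands to 8f^3 - 2f + 4,
and factoring out 2 leaves 2(4f^3 - f + 2).

2(4f^3 - f + 2)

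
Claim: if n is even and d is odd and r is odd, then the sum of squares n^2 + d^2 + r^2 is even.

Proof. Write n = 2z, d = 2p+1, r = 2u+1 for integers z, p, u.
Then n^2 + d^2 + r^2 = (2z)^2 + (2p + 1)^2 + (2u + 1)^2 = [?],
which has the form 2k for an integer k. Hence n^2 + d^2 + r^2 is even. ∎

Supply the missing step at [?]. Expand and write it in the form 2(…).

2(2p^2 + 2p + 2u^2 + 2u + 2z^2 + 1)

(2z)^2 + (2p + 1)^2 + (2u + 1)^2 = 4p^2 + 4p + 4u^2 + 4u + 4z^2 + 2
= 2(2p^2 + 2p + 2u^2 + 2u + 2z^2 + 1).
Since 2p^2 + 2p + 2u^2 + 2u + 2z^2 + 1 is an integer, the sum of squares is of the form 2k for an integer k.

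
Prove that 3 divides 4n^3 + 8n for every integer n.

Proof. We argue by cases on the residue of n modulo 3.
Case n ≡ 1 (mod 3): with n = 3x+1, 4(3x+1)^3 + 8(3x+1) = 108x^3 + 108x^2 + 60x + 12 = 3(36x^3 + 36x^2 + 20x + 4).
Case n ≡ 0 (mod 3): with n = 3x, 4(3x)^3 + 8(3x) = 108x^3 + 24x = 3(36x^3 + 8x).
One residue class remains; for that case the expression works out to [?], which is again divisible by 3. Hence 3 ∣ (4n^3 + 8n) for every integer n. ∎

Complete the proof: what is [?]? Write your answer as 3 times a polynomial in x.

The residues treated are {1, 0}, so the missing case is n ≡ 2 (mod 3); write n = 3x+2.
Then 4(3x+2)^3 + 8(3x+2) = 108x^3 + 216x^2 + 168x + 48 = 3(36x^3 + 72x^2 + 56x + 16).

3(36x^3 + 72x^2 + 56x + 16)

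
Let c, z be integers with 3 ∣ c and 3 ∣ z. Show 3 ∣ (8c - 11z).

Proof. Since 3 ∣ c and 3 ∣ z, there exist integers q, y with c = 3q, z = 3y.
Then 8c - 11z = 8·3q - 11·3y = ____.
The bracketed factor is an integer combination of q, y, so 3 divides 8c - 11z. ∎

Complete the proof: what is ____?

Pull the common 3 out of every term: 8·3q - 11·3y = 3(8q - 11y).
8q - 11y is an integer, which exhibits the divisibility.

3(8q - 11y)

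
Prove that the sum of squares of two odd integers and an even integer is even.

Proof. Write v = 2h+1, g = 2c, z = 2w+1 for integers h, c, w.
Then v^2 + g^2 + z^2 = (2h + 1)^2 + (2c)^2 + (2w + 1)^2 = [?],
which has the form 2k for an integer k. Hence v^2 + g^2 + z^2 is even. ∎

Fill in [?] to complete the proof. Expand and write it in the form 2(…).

(2h + 1)^2 + (2c)^2 + (2w + 1)^2 = 4c^2 + 4h^2 + 4h + 4w^2 + 4w + 2
= 2(2c^2 + 2h^2 + 2h + 2w^2 + 2w + 1).
Since 2c^2 + 2h^2 + 2h + 2w^2 + 2w + 1 is an integer, the sum of squares is of the form 2k for an integer k.

2(2c^2 + 2h^2 + 2h + 2w^2 + 2w + 1)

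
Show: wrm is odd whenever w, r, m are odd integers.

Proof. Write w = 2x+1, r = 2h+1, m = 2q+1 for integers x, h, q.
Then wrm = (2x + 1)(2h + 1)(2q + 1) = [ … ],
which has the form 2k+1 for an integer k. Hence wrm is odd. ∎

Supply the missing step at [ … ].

2(4hqx + 2hq + 2hx + h + 2qx + q + x) + 1

(2x + 1)(2h + 1)(2q + 1) = 8hqx + 4hq + 4hx + 2h + 4qx + 2q + 2x + 1
= 2(4hqx + 2hq + 2hx + h + 2qx + q + x) + 1.
Since 4hqx + 2hq + 2hx + h + 2qx + q + x is an integer, the product is of the form 2k+1 for an integer k.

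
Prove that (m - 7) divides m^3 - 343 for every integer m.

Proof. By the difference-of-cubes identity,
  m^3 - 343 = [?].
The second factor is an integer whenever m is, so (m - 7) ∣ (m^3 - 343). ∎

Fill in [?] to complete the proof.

Polynomial division of m^3 - 343 by m - 7 leaves remainder 0 and quotient m^2 + 7m + 49.
Hence m^3 - 343 = (m - 7)(m^2 + 7m + 49).

(m - 7)(m^2 + 7m + 49)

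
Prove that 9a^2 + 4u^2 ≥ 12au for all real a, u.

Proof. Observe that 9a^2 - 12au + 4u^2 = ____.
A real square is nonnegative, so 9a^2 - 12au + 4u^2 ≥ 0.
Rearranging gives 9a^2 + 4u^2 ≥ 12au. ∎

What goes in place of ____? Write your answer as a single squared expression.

(3a - 2u)^2

9a^2 - 12au + 4u^2 is a perfect-square trinomial: the outer terms are (3a)^2 and (2u)^2, and the cross term is -2·3a·2u.
So 9a^2 - 12au + 4u^2 = (3a - 2u)^2 ≥ 0.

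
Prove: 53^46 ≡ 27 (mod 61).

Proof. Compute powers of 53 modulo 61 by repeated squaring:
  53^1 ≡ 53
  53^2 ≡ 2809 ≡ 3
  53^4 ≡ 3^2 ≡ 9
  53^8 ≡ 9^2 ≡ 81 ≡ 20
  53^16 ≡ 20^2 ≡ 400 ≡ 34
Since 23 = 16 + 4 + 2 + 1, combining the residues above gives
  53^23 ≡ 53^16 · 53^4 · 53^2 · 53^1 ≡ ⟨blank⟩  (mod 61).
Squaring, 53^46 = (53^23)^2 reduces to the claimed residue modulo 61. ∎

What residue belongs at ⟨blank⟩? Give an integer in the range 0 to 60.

53^16 · 53^4 · 53^2 · 53^1 ≡ 34 · 9 · 3 · 53 = 48654.
48654 mod 61 = 37, so 53^23 ≡ 37 (mod 61).

37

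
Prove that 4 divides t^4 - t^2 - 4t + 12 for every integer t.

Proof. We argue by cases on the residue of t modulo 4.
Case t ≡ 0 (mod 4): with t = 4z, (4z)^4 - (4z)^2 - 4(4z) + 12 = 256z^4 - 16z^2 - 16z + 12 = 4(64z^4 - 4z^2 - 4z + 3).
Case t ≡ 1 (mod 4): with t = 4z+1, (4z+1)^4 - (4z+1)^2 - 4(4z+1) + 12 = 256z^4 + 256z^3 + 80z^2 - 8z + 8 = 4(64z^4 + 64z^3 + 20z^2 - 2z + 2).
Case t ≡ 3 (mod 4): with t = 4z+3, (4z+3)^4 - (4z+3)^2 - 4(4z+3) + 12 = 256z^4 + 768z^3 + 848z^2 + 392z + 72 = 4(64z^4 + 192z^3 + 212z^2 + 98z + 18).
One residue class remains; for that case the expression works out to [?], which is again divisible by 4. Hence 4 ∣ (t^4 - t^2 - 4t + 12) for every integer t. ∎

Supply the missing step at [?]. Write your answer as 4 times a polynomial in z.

4(64z^4 + 128z^3 + 92z^2 + 24z + 4)

The residues treated are {0, 1, 3}, so the missing case is t ≡ 2 (mod 4); write t = 4z+2.
Then (4z+2)^4 - (4z+2)^2 - 4(4z+2) + 12 = 256z^4 + 512z^3 + 368z^2 + 96z + 16 = 4(64z^4 + 128z^3 + 92z^2 + 24z + 4).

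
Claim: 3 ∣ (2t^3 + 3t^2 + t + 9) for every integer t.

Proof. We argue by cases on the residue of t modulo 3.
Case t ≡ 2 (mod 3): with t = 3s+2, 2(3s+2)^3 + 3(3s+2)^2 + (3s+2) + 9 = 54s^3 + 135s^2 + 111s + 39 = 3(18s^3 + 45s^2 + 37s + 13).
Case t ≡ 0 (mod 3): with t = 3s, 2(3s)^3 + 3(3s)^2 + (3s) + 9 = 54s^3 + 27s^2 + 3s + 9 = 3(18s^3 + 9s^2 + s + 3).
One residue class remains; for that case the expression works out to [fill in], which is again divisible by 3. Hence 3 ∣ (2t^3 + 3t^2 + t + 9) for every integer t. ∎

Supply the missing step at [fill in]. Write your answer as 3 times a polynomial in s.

3(18s^3 + 27s^2 + 13s + 5)

Only t ≡ 1 (mod 3) is unaccounted for. Put t = 3s+1:
2(3s+1)^3 + 3(3s+1)^2 + (3s+1) + 9 expands to 54s^3 + 81s^2 + 39s + 15,
and factoring out 3 leaves 3(18s^3 + 27s^2 + 13s + 5).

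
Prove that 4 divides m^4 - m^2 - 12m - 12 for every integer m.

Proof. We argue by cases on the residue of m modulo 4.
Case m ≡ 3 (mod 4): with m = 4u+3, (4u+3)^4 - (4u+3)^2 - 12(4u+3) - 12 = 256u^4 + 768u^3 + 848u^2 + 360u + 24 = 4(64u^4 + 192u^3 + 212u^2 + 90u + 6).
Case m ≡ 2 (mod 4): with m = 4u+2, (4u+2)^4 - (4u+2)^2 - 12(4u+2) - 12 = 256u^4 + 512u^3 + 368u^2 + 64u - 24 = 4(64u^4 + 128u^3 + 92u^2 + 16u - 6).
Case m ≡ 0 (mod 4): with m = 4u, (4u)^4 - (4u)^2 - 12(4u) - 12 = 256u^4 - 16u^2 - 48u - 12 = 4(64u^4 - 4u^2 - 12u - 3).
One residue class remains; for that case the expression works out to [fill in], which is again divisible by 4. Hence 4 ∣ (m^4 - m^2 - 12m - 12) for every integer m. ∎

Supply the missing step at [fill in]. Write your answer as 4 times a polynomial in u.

The residues treated are {3, 2, 0}, so the missing case is m ≡ 1 (mod 4); write m = 4u+1.
Then (4u+1)^4 - (4u+1)^2 - 12(4u+1) - 12 = 256u^4 + 256u^3 + 80u^2 - 40u - 24 = 4(64u^4 + 64u^3 + 20u^2 - 10u - 6).

4(64u^4 + 64u^3 + 20u^2 - 10u - 6)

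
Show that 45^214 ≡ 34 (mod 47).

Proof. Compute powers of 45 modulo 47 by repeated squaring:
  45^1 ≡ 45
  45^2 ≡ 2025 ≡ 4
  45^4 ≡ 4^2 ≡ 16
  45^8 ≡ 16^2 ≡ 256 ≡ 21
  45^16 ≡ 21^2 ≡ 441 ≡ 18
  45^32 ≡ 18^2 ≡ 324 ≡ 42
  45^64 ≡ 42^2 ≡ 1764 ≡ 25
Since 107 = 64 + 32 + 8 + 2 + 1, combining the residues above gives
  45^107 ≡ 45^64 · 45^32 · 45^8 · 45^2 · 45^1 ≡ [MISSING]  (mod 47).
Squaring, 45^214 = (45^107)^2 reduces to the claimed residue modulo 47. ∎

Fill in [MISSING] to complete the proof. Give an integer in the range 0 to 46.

Multiply the listed residues: 25 · 42 · 21 · 4 · 45 = 1050 → 22050 → 88200 → 3969000.
Reducing modulo 47: 3969000 = 84446·47 + 38, so 45^107 ≡ 38.

38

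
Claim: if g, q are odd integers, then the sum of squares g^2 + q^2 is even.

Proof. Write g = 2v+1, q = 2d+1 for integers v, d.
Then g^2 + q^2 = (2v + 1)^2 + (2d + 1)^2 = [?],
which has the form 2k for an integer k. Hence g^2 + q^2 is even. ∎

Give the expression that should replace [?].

2(2d^2 + 2d + 2v^2 + 2v + 1)

Expanding: (2v + 1)^2 + (2d + 1)^2 = 4d^2 + 4d + 4v^2 + 4v + 2.
Every term is even; pulling out the factor of 2 gives 2(2d^2 + 2d + 2v^2 + 2v + 1).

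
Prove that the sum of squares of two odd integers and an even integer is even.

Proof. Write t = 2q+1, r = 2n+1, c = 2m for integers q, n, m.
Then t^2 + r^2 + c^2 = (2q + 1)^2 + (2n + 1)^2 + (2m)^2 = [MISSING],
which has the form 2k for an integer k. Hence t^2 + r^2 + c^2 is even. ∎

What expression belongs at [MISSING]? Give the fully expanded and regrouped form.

2(2m^2 + 2n^2 + 2n + 2q^2 + 2q + 1)

Expanding: (2q + 1)^2 + (2n + 1)^2 + (2m)^2 = 4m^2 + 4n^2 + 4n + 4q^2 + 4q + 2.
Every term is even; pulling out the factor of 2 gives 2(2m^2 + 2n^2 + 2n + 2q^2 + 2q + 1).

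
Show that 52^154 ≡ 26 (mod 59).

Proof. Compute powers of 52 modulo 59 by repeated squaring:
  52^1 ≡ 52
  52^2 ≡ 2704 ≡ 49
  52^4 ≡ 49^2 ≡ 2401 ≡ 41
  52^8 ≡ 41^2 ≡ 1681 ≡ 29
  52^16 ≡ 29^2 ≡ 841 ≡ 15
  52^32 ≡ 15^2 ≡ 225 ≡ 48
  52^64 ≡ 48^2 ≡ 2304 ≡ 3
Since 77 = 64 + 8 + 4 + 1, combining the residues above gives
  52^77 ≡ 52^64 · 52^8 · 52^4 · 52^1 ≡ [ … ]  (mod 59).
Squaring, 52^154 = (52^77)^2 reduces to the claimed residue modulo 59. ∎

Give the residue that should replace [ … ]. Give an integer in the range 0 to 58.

47

Multiply the listed residues: 3 · 29 · 41 · 52 = 87 → 3567 → 185484.
Reducing modulo 59: 185484 = 3143·59 + 47, so 52^77 ≡ 47.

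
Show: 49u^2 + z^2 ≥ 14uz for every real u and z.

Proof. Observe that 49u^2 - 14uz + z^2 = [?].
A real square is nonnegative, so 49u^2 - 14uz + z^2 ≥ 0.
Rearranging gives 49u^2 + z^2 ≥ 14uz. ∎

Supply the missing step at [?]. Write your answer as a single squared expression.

The leading and trailing coefficients are 7^2 and 1^2, and 14 = 2·7·1, so the trinomial is (7u - z)^2.
Hence 49u^2 - 14uz + z^2 ≥ 0.

(7u - z)^2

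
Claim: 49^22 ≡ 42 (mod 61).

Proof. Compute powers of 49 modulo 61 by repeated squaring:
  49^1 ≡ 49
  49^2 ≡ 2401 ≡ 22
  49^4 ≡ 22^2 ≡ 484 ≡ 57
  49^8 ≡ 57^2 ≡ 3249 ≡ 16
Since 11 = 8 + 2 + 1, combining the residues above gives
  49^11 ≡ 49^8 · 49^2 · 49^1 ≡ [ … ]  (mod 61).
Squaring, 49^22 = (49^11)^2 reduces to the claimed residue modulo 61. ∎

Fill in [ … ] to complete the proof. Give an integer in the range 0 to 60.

46

Multiply the listed residues: 16 · 22 · 49 = 352 → 17248.
Reducing modulo 61: 17248 = 282·61 + 46, so 49^11 ≡ 46.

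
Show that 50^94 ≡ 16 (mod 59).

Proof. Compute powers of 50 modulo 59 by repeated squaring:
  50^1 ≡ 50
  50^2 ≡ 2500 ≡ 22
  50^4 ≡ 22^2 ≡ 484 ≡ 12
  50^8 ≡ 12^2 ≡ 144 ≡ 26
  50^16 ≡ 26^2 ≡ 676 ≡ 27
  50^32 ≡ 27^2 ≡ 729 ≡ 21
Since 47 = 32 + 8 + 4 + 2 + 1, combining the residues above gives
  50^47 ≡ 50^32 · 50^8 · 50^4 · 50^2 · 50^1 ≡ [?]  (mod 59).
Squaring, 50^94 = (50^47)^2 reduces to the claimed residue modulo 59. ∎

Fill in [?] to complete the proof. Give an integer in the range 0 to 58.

55

Multiply the listed residues: 21 · 26 · 12 · 22 · 50 = 546 → 6552 → 144144 → 7207200.
Reducing modulo 59: 7207200 = 122155·59 + 55, so 50^47 ≡ 55.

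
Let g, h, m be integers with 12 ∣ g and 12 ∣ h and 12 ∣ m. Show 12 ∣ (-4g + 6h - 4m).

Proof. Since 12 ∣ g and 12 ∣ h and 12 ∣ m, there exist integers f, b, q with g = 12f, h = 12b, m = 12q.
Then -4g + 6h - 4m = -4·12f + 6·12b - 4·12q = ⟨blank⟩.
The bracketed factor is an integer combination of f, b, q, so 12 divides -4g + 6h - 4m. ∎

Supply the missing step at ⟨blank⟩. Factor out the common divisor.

Each term has a factor of 12: -4·12f + 6·12b - 4·12q = 12·(6b - 4f - 4q).
Since 6b - 4f - 4q is an integer, 12 ∣ (-4g + 6h - 4m).

12(6b - 4f - 4q)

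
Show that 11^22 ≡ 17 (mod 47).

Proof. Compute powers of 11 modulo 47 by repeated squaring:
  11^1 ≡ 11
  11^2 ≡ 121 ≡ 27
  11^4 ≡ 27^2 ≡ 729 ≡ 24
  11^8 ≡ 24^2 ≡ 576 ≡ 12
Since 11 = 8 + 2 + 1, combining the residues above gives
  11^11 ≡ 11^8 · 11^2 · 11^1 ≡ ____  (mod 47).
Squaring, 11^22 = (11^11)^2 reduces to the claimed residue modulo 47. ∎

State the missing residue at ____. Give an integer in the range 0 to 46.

11^8 · 11^2 · 11^1 ≡ 12 · 27 · 11 = 3564.
3564 mod 47 = 39, so 11^11 ≡ 39 (mod 47).

39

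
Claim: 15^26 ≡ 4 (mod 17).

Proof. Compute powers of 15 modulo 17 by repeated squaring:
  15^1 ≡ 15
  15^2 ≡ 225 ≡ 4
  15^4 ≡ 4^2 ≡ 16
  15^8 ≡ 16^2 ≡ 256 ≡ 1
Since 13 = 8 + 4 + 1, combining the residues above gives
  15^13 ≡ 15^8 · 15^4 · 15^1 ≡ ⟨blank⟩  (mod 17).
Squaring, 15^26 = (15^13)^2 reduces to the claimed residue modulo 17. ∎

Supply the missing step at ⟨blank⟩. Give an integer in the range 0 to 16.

Multiply the listed residues: 1 · 16 · 15 = 16 → 240.
Reducing modulo 17: 240 = 14·17 + 2, so 15^13 ≡ 2.

2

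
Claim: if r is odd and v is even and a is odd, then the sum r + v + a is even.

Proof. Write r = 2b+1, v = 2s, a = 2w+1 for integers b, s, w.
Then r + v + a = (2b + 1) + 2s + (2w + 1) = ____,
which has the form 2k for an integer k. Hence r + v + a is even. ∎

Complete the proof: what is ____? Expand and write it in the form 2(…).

(2b + 1) + 2s + (2w + 1) = 2b + 2s + 2w + 2
= 2(b + s + w + 1).
Since b + s + w + 1 is an integer, the sum is of the form 2k for an integer k.

2(b + s + w + 1)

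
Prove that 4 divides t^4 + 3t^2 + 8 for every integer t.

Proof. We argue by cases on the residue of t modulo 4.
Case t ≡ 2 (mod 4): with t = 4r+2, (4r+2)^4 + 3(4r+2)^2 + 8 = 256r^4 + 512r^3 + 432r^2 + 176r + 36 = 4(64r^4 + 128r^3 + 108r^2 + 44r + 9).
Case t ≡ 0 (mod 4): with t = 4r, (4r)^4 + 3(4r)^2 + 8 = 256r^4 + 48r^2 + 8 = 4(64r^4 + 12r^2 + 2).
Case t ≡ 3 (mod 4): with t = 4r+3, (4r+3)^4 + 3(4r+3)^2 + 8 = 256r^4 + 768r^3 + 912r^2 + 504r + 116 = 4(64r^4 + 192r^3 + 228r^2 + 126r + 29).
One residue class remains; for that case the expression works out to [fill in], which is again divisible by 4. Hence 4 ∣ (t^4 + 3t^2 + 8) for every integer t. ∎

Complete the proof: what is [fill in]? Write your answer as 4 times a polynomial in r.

4(64r^4 + 64r^3 + 36r^2 + 10r + 3)

The residues treated are {2, 0, 3}, so the missing case is t ≡ 1 (mod 4); write t = 4r+1.
Then (4r+1)^4 + 3(4r+1)^2 + 8 = 256r^4 + 256r^3 + 144r^2 + 40r + 12 = 4(64r^4 + 64r^3 + 36r^2 + 10r + 3).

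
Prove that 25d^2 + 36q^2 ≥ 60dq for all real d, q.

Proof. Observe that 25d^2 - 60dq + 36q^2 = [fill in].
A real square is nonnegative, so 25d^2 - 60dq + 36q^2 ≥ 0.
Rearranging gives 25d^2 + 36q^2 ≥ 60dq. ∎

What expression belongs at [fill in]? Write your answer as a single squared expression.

(5d - 6q)^2

25d^2 - 60dq + 36q^2 is a perfect-square trinomial: the outer terms are (5d)^2 and (6q)^2, and the cross term is -2·5d·6q.
So 25d^2 - 60dq + 36q^2 = (5d - 6q)^2 ≥ 0.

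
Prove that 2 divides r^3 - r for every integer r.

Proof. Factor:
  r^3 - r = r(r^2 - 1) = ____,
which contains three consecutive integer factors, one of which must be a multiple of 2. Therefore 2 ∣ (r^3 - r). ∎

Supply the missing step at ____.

(r - 1)r(r + 1)

r(r^2 - 1) = r(r - 1)(r + 1) = (r - 1)r(r + 1).
These three factors are consecutive integers, so their product is divisible by 2.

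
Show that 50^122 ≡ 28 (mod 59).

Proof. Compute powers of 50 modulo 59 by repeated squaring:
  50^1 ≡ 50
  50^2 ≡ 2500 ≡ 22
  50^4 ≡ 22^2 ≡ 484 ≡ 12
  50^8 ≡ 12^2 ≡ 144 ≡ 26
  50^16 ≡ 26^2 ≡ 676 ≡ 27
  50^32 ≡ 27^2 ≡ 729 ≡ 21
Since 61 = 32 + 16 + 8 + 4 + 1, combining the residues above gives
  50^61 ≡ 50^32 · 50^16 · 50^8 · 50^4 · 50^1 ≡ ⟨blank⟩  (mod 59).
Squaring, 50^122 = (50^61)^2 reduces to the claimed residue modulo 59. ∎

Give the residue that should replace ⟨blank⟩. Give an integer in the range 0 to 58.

38

50^32 · 50^16 · 50^8 · 50^4 · 50^1 ≡ 21 · 27 · 26 · 12 · 50 = 8845200.
8845200 mod 59 = 38, so 50^61 ≡ 38 (mod 59).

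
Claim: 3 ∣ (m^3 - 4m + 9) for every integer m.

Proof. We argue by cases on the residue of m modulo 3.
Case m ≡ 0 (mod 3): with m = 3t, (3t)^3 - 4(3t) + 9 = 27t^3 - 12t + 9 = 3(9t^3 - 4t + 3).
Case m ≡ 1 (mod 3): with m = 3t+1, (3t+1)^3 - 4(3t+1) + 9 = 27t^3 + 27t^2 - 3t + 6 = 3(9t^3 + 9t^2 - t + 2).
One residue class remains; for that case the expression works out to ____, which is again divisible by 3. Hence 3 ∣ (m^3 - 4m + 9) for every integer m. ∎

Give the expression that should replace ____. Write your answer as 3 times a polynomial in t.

3(9t^3 + 18t^2 + 8t + 3)

Only m ≡ 2 (mod 3) is unaccounted for. Put m = 3t+2:
(3t+2)^3 - 4(3t+2) + 9 expands to 27t^3 + 54t^2 + 24t + 9,
and factoring out 3 leaves 3(9t^3 + 18t^2 + 8t + 3).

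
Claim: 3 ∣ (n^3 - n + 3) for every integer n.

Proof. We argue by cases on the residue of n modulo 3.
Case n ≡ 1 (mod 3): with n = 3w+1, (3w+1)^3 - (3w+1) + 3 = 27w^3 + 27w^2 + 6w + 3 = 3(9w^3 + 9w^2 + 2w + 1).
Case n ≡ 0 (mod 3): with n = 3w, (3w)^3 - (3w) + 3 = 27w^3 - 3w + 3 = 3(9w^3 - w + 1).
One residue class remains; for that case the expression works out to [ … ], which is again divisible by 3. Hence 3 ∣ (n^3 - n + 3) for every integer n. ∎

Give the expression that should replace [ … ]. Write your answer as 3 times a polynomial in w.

3(9w^3 + 18w^2 + 11w + 3)

The residues treated are {1, 0}, so the missing case is n ≡ 2 (mod 3); write n = 3w+2.
Then (3w+2)^3 - (3w+2) + 3 = 27w^3 + 54w^2 + 33w + 9 = 3(9w^3 + 18w^2 + 11w + 3).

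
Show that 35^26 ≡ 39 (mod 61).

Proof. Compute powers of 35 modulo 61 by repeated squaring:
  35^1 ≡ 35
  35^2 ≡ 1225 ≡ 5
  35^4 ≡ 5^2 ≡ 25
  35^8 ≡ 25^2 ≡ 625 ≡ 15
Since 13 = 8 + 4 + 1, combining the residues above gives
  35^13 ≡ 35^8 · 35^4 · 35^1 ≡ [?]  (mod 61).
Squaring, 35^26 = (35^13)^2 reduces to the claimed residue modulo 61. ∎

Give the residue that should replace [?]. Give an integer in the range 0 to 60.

10

Multiply the listed residues: 15 · 25 · 35 = 375 → 13125.
Reducing modulo 61: 13125 = 215·61 + 10, so 35^13 ≡ 10.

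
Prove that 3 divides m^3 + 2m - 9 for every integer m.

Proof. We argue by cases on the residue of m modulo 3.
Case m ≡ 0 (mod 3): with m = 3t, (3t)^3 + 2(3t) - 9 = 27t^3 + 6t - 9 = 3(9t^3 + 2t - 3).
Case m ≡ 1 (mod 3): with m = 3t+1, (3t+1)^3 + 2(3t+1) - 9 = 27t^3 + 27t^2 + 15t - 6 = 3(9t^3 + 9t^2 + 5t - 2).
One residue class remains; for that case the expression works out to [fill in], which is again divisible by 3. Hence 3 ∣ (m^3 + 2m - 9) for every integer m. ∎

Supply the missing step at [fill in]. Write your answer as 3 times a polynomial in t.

Only m ≡ 2 (mod 3) is unaccounted for. Put m = 3t+2:
(3t+2)^3 + 2(3t+2) - 9 expands to 27t^3 + 54t^2 + 42t + 3,
and factoring out 3 leaves 3(9t^3 + 18t^2 + 14t + 1).

3(9t^3 + 18t^2 + 14t + 1)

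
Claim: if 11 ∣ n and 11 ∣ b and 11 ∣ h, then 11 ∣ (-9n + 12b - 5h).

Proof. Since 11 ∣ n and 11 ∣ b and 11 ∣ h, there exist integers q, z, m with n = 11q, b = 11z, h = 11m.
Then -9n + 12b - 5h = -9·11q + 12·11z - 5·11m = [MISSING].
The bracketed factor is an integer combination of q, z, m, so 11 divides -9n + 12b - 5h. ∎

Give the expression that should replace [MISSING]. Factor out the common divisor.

11(-5m - 9q + 12z)

Pull the common 11 out of every term: -9·11q + 12·11z - 5·11m = 11(-5m - 9q + 12z).
-5m - 9q + 12z is an integer, which exhibits the divisibility.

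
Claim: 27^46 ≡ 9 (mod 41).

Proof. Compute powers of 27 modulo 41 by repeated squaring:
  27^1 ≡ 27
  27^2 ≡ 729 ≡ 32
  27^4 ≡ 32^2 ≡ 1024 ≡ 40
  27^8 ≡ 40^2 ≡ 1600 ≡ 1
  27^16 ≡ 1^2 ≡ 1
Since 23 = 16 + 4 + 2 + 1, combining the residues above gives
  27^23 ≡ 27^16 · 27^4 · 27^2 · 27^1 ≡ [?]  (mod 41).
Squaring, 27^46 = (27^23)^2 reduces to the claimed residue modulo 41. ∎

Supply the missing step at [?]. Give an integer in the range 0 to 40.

Multiply the listed residues: 1 · 40 · 32 · 27 = 40 → 1280 → 34560.
Reducing modulo 41: 34560 = 842·41 + 38, so 27^23 ≡ 38.

38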